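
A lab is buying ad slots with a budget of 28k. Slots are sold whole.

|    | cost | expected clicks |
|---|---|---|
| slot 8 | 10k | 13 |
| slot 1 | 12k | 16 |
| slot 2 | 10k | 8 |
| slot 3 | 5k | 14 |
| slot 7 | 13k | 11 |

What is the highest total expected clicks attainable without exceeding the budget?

43

Treat it as a binary knapsack problem.
Allowing fractional choices, the relaxed optimum would be about 43.8, but ad slots are indivisible.
slot 8 + slot 3 + slot 7: cost 10 + 5 + 13 = 28 ≤ 28, expected clicks 13 + 14 + 11 = 38.
slot 8 + slot 1 + slot 3: cost 10 + 12 + 5 = 27 ≤ 28, expected clicks 13 + 16 + 14 = 43.
slot 1 + slot 2 + slot 3: cost 12 + 10 + 5 = 27 ≤ 28, expected clicks 16 + 8 + 14 = 38.
Best is slot 8, slot 1, and slot 3 with total expected clicks 43.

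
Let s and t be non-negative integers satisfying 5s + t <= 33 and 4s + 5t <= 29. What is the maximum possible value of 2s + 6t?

32

(s,t)=(1,5): 5·1+1·5=10≤33, 4·1+5·5=29≤29, objective 32.
(s,t)=(0,5): 5·0+1·5=5≤33, 4·0+5·5=25≤29, objective 30.
The best lattice point is (1,5), giving 32.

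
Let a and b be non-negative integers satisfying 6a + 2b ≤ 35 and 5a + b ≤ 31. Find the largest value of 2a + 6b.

The continuous relaxation peaks at (0, 17.5) with value 105.00; rounding to a feasible lattice point costs some objective.
(a,b)=(0,17): 6·0+2·17=34≤35, 5·0+1·17=17≤31, objective 102.
(a,b)=(0,16): 6·0+2·16=32≤35, 5·0+1·16=16≤31, objective 96.
No feasible integer point exceeds 102.

102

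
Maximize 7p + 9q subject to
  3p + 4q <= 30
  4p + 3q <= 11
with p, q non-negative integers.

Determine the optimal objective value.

(p,q)=(0,3): 3·0+4·3=12≤30, 4·0+3·3=9≤11, objective 27.
(p,q)=(1,2): 3·1+4·2=11≤30, 4·1+3·2=10≤11, objective 25.
(p,q)=(0,2): 3·0+4·2=8≤30, 4·0+3·2=6≤11, objective 18.
The best lattice point is (0,3), giving 27.

27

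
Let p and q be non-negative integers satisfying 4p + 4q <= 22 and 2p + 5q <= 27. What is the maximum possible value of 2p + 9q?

45

Relaxing integrality, the LP optimum is 48.60 at (p,q) = (0, 5.4), which is not an integer point.
(p,q)=(0,5): 4·0+4·5=20≤22, 2·0+5·5=25≤27, objective 45.
(p,q)=(1,4): 4·1+4·4=20≤22, 2·1+5·4=22≤27, objective 38.
(p,q)=(0,4): 4·0+4·4=16≤22, 2·0+5·4=20≤27, objective 36.
Maximum is 45 at (p,q)=(0,5).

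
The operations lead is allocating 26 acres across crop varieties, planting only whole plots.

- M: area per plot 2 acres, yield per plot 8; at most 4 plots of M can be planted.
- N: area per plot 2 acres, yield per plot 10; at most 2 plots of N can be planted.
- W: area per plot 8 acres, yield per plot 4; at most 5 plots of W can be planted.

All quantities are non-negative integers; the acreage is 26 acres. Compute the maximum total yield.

4×M, 2×N, and 1×W: area 20 ≤ 26, yield 4·8 + 2·10 + 1·4 = 56.
3×M, 2×N, and 2×W: area 26 ≤ 26, yield 3·8 + 2·10 + 2·4 = 52.
Best is 56.

56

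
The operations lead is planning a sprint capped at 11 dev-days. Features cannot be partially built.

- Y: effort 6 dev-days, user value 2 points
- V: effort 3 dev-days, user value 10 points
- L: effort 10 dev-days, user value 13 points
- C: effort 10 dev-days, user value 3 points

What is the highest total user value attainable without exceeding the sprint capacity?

Allowing fractional choices, the relaxed optimum would be about 20.4, but features are indivisible.
Y + V: effort 6 + 3 = 9 ≤ 11, user value 2 + 10 = 12.
V: effort 3 ≤ 11, user value 10.
L: effort 10 ≤ 11, user value 13.
Best is L with total user value 13.

13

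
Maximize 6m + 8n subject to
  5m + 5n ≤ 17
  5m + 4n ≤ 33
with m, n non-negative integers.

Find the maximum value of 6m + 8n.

24

Relaxing integrality, the LP optimum is 27.20 at (m,n) = (0, 3.4), which is not an integer point.
(m,n)=(0,3): 5·0+5·3=15≤17, 5·0+4·3=12≤33, objective 24.
(m,n)=(1,2): 5·1+5·2=15≤17, 5·1+4·2=13≤33, objective 22.
(m,n)=(0,2): 5·0+5·2=10≤17, 5·0+4·2=8≤33, objective 16.
No feasible integer point exceeds 24.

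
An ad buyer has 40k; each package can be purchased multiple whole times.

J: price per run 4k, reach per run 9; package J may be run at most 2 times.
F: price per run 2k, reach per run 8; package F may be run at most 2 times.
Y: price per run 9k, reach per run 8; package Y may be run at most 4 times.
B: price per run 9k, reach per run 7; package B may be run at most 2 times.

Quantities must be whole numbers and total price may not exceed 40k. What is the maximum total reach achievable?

58

2×J, 2×F, 2×Y, and 1×B: price 39 ≤ 40, reach 2·9 + 2·8 + 2·8 + 1·7 = 57.
2×J, 2×F, and 3×Y: price 39 ≤ 40, reach 2·9 + 2·8 + 3·8 = 58.
Best is 58.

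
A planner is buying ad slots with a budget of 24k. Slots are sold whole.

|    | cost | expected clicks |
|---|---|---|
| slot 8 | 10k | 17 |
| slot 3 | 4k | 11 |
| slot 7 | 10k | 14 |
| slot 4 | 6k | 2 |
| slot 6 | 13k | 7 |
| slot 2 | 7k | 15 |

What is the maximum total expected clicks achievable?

Take slot 8, slot 3, and slot 2: cost 10 + 4 + 7 = 21 ≤ 24, expected clicks 17 + 11 + 15 = 43.
No other feasible combination does better.

43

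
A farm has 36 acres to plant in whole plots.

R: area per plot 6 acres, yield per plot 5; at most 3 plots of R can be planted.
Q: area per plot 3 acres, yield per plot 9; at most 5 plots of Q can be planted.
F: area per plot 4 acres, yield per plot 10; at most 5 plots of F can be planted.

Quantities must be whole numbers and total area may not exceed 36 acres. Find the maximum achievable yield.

95

4×Q and 5×F: area 32 ≤ 36, yield 4·9 + 5·10 = 86.
5×Q and 5×F: area 35 ≤ 36, yield 5·9 + 5·10 = 95.
Best is 95.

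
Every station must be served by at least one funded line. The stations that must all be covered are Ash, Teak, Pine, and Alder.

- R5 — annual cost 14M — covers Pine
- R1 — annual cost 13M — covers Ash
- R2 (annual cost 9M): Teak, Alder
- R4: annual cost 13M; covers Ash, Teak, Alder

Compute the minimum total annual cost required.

27

This is an integer covering problem.
Choose R5 and R4: together they cover Ash, Teak, Pine, Alder — every station.
Total annual cost: 14 + 13 = 27.
No cover costs less than 27.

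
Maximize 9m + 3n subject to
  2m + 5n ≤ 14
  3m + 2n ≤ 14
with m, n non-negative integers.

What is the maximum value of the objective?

The continuous relaxation peaks at (4.67, 0) with value 42.00; rounding to a feasible lattice point costs some objective.
(m,n)=(4,1): 2·4+5·1=13≤14, 3·4+2·1=14≤14, objective 39.
(m,n)=(4,0): 2·4+5·0=8≤14, 3·4+2·0=12≤14, objective 36.
No feasible integer point exceeds 39.

39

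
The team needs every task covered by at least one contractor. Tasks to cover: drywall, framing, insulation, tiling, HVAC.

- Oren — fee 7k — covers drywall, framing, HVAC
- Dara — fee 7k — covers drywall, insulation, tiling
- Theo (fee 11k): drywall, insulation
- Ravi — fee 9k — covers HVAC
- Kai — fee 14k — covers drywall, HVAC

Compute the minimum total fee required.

Choose Oren and Dara: together they cover drywall, framing, insulation, tiling, HVAC — every task.
Total fee: 7 + 7 = 14.

14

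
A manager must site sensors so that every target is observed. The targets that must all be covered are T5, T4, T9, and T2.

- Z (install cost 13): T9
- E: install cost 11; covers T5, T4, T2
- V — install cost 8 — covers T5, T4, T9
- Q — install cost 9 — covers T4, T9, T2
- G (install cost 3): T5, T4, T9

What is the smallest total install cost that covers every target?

Choose Q and G: together they cover T5, T4, T9, T2 — every target.
Total install cost: 9 + 3 = 12.
No cover costs less than 12.

12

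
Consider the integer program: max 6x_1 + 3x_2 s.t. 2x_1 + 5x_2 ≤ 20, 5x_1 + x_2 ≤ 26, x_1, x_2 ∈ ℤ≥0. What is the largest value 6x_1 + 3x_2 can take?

Relaxing integrality, the LP optimum is 34.96 at (x_1,x_2) = (4.78, 2.09), which is not an integer point.
(x_1,x_2)=(5,1): 2·5+5·1=15≤20, 5·5+1·1=26≤26, objective 33.
(x_1,x_2)=(4,2): 2·4+5·2=18≤20, 5·4+1·2=22≤26, objective 30.
(x_1,x_2)=(5,0): 2·5+5·0=10≤20, 5·5+1·0=25≤26, objective 30.
The best lattice point is (5,1), giving 33.

33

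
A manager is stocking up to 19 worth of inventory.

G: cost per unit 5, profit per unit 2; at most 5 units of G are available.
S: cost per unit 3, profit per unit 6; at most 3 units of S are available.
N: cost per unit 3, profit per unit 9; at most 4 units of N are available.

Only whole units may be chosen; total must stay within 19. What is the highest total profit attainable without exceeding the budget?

48

Take 2×S and 4×N: cost 18 ≤ 19, profit 2·6 + 4·9 = 48.
N has the best ratio (9/3) and is taken to its limit of 4; remaining capacity is filled optimally with the others.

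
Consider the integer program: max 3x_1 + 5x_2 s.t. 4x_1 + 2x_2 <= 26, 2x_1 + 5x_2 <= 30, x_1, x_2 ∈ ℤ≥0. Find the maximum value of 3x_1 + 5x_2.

Relaxing integrality, the LP optimum is 34.38 at (x_1,x_2) = (4.38, 4.25), which is not an integer point.
(x_1,x_2)=(4,4): 4·4+2·4=24≤26, 2·4+5·4=28≤30, objective 32.
(x_1,x_2)=(5,3): 4·5+2·3=26≤26, 2·5+5·3=25≤30, objective 30.
Maximum is 32 at (x_1,x_2)=(4,4).

32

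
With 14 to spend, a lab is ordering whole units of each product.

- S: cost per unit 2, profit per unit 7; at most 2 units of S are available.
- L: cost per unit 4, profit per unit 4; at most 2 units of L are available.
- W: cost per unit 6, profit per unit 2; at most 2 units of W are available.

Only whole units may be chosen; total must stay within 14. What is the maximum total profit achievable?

22

Take 2×S and 2×L: cost 12 ≤ 14, profit 2·7 + 2·4 = 22.
S has the best ratio (7/2) and is taken to its limit of 2; remaining capacity is filled optimally with the others.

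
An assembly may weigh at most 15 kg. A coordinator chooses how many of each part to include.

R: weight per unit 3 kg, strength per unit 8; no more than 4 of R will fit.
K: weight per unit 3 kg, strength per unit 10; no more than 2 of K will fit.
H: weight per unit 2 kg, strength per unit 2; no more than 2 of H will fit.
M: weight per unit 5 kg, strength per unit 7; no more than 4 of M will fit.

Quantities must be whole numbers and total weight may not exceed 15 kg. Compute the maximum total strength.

Take 3×R and 2×K: weight 15 ≤ 15, strength 3·8 + 2·10 = 44.
K has the best ratio (10/3) and is taken to its limit of 2; remaining capacity is filled optimally with the others.

44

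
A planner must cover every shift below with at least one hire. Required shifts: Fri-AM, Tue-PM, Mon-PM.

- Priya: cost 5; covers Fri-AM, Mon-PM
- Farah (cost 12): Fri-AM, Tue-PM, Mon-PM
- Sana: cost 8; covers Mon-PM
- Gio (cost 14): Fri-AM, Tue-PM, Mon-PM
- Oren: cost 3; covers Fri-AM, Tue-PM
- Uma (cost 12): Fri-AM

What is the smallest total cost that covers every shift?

8

Choose Priya and Oren: together they cover Fri-AM, Tue-PM, Mon-PM — every shift.
Total cost: 5 + 3 = 8.
No cover costs less than 8.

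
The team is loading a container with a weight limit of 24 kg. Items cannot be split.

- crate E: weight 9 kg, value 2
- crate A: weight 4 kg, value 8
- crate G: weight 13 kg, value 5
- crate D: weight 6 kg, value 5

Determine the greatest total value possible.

crate A + crate G + crate D: weight 4 + 13 + 6 = 23 ≤ 24, value 8 + 5 + 5 = 18.
crate E + crate A + crate D: weight 9 + 4 + 6 = 19 ≤ 24, value 2 + 8 + 5 = 15.
crate A + crate D: weight 4 + 6 = 10 ≤ 24, value 8 + 5 = 13.
Best is crate A, crate G, and crate D with total value 18.

18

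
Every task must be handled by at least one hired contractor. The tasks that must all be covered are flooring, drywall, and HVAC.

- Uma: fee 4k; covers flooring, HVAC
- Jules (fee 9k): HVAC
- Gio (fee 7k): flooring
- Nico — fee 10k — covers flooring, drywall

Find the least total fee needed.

14

Choose Uma and Nico: together they cover flooring, drywall, HVAC — every task.
Total fee: 4 + 10 = 14.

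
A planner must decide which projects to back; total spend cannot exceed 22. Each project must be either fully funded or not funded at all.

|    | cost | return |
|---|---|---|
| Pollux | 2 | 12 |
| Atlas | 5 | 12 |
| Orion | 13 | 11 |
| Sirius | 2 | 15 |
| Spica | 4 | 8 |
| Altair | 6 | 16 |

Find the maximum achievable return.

Allowing fractional choices, the relaxed optimum would be about 65.5, but projects are indivisible.
Pollux + Atlas + Sirius + Altair: cost 2 + 5 + 2 + 6 = 15 ≤ 22, return 12 + 12 + 15 + 16 = 55.
Pollux + Atlas + Sirius + Spica + Altair: cost 2 + 5 + 2 + 4 + 6 = 19 ≤ 22, return 12 + 12 + 15 + 8 + 16 = 63.
Best is Pollux, Atlas, Sirius, Spica, and Altair with total return 63.

63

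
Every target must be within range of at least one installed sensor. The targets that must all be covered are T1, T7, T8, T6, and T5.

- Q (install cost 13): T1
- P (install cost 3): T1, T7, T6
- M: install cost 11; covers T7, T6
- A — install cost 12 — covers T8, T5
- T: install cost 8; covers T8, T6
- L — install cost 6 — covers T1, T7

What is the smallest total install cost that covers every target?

This is a weighted set-cover instance.
Choose P and A: together they cover T1, T7, T8, T6, T5 — every target.
Total install cost: 3 + 12 = 15.
No cover costs less than 15.

15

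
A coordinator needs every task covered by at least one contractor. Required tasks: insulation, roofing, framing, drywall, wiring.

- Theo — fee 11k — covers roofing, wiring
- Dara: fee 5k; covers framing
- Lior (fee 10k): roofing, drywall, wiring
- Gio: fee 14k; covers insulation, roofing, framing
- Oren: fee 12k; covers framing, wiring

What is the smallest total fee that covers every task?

24

The greedy cost-per-new-task heuristic would pick Lior, Dara, and Gio for 29, but a cheaper cover exists.
Choose Lior and Gio: together they cover insulation, roofing, framing, drywall, wiring — every task.
Total fee: 10 + 14 = 24.
No cover costs less than 24.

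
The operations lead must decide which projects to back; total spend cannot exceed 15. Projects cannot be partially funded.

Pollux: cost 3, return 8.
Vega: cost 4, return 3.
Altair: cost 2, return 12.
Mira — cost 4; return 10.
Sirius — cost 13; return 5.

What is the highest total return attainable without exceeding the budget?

33

This is an integer program with binary decision variables.
Allowing fractional choices, the relaxed optimum would be about 33.8, but projects are indivisible.
Pollux + Altair + Mira: cost 3 + 2 + 4 = 9 ≤ 15, return 8 + 12 + 10 = 30.
Pollux + Vega + Altair + Mira: cost 3 + 4 + 2 + 4 = 13 ≤ 15, return 8 + 3 + 12 + 10 = 33.
Best is Pollux, Vega, Altair, and Mira with total return 33.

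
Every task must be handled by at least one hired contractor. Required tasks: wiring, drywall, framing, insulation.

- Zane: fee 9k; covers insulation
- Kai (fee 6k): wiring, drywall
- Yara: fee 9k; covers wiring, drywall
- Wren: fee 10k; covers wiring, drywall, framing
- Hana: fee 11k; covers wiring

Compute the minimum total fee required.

This is a weighted set-cover instance.
The greedy cost-per-new-task heuristic would pick Kai, Zane, and Wren for 25, but a cheaper cover exists.
Choose Zane and Wren: together they cover wiring, drywall, framing, insulation — every task.
Total fee: 9 + 10 = 19.
No cover costs less than 19.

19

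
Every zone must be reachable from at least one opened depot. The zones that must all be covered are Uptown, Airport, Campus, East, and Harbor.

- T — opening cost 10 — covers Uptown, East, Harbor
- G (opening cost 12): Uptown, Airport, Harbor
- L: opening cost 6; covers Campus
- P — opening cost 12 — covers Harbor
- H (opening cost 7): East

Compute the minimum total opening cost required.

25

The greedy cost-per-new-zone heuristic would pick T, L, and G for 28, but a cheaper cover exists.
Choose G, L, and H: together they cover Uptown, Airport, Campus, East, Harbor — every zone.
Total opening cost: 12 + 6 + 7 = 25.
No cover costs less than 25.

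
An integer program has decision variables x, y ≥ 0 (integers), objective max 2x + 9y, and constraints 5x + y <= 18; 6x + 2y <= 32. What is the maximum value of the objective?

144

(x,y)=(0,16): 5·0+1·16=16≤18, 6·0+2·16=32≤32, objective 144.
(x,y)=(0,15): 5·0+1·15=15≤18, 6·0+2·15=30≤32, objective 135.
Maximum is 144 at (x,y)=(0,16).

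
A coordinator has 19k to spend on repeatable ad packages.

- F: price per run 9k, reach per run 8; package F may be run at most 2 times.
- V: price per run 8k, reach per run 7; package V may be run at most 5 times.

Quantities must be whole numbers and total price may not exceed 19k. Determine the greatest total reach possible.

F has the best ratio (8/9); taking only F gives at most 2×8 = 16 (stopped by the price limit).
Optimal: 2×F: price 18 ≤ 19, reach 2·8 = 16.

16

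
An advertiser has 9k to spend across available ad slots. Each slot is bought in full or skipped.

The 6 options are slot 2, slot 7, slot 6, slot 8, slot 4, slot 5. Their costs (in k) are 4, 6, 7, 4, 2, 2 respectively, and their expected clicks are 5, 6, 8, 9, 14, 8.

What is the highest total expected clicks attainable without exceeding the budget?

Take slot 8, slot 4, and slot 5: cost 4 + 2 + 2 = 8 ≤ 9, expected clicks 9 + 14 + 8 = 31.
No other feasible combination does better.

31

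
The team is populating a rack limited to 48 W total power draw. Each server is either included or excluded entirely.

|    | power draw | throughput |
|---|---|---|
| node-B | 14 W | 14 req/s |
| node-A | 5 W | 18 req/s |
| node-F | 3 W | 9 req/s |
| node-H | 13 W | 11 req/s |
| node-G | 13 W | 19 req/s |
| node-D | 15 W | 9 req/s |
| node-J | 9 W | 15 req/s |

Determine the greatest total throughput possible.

75

Allowing fractional choices, the relaxed optimum would be about 78.4, but servers are indivisible.
node-B + node-A + node-F + node-H + node-G: power draw 14 + 5 + 3 + 13 + 13 = 48 ≤ 48, throughput 14 + 18 + 9 + 11 + 19 = 71.
node-B + node-A + node-F + node-G + node-J: power draw 14 + 5 + 3 + 13 + 9 = 44 ≤ 48, throughput 14 + 18 + 9 + 19 + 15 = 75.
node-A + node-F + node-H + node-G + node-J: power draw 5 + 3 + 13 + 13 + 9 = 43 ≤ 48, throughput 18 + 9 + 11 + 19 + 15 = 72.
Best is node-B, node-A, node-F, node-G, and node-J with total throughput 75.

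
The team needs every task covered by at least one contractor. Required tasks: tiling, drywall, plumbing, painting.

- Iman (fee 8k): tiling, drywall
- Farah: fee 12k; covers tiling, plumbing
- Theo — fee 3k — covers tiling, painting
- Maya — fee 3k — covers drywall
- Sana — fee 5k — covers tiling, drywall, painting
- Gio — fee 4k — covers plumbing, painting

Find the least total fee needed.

This is a weighted set-cover instance.
The greedy cost-per-new-task heuristic would pick Theo, Maya, and Gio for 10, but a cheaper cover exists.
Choose Sana and Gio: together they cover tiling, drywall, plumbing, painting — every task.
Total fee: 5 + 4 = 9.
No cover costs less than 9.

9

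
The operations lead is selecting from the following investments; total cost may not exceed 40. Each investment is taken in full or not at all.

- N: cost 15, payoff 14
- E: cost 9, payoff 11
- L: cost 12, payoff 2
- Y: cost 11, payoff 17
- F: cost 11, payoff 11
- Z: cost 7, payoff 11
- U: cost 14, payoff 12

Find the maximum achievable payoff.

50

This is a 0-1 knapsack instance.
Allowing fractional choices, the relaxed optimum would be about 51.9, but investments are indivisible.
N + Y + U: cost 15 + 11 + 14 = 40 ≤ 40, payoff 14 + 17 + 12 = 43.
E + Y + F + Z: cost 9 + 11 + 11 + 7 = 38 ≤ 40, payoff 11 + 17 + 11 + 11 = 50.
N + Y + Z: cost 15 + 11 + 7 = 33 ≤ 40, payoff 14 + 17 + 11 = 42.
Best is E, Y, F, and Z with total payoff 50.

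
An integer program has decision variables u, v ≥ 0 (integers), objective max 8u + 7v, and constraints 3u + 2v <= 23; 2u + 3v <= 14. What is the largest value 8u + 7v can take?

56

(u,v)=(7,0): 3·7+2·0=21≤23, 2·7+3·0=14≤14, objective 56.
(u,v)=(6,0): 3·6+2·0=18≤23, 2·6+3·0=12≤14, objective 48.
No feasible integer point exceeds 56.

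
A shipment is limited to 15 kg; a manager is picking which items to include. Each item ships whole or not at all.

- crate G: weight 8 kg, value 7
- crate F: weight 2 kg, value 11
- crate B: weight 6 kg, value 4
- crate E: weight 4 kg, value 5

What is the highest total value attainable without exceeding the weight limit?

23

Allowing fractional choices, the relaxed optimum would be about 23.7, but items are indivisible.
crate G + crate F + crate E: weight 8 + 2 + 4 = 14 ≤ 15, value 7 + 11 + 5 = 23.
crate F + crate B + crate E: weight 2 + 6 + 4 = 12 ≤ 15, value 11 + 4 + 5 = 20.
crate G + crate F: weight 8 + 2 = 10 ≤ 15, value 7 + 11 = 18.
Best is crate G, crate F, and crate E with total value 23.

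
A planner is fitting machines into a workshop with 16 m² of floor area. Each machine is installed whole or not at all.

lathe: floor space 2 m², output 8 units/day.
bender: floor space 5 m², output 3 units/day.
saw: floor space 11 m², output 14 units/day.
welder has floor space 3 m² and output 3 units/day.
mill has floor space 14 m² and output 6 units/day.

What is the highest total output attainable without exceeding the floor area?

25

This is an integer program with binary decision variables.
Take lathe, saw, and welder: floor space 2 + 11 + 3 = 16 ≤ 16, output 8 + 14 + 3 = 25.
No other feasible combination does better.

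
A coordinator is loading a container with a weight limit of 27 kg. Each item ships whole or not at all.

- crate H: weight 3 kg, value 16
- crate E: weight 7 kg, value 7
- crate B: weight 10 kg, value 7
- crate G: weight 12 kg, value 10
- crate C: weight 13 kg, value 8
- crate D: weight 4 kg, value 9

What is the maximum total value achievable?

42

This is an integer program with binary decision variables.
Take crate H, crate E, crate G, and crate D: weight 3 + 7 + 12 + 4 = 26 ≤ 27, value 16 + 7 + 10 + 9 = 42.
No other feasible combination does better.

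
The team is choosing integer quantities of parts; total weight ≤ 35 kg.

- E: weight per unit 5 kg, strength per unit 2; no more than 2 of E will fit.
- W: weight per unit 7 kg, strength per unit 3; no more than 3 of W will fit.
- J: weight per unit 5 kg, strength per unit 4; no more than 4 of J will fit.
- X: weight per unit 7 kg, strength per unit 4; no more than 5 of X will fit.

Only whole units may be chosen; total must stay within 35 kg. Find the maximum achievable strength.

24

4×J and 2×X: weight 34 ≤ 35, strength 4·4 + 2·4 = 24.
1×W, 4×J, and 1×X: weight 34 ≤ 35, strength 1·3 + 4·4 + 1·4 = 23.
Best is 24.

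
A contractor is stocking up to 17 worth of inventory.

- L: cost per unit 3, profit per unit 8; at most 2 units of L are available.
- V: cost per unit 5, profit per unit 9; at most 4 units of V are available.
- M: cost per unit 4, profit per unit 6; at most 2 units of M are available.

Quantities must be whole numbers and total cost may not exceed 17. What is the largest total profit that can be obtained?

34

This is a bounded integer knapsack.
2×L and 2×V: cost 16 ≤ 17, profit 2·8 + 2·9 = 34.
1×L, 2×V, and 1×M: cost 17 ≤ 17, profit 1·8 + 2·9 + 1·6 = 32.
Best is 34.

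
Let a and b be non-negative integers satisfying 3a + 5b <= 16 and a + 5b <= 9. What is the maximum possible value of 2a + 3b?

The continuous relaxation peaks at (5.33, 0) with value 10.67; rounding to a feasible lattice point costs some objective.
(a,b)=(5,0): 3·5+5·0=15≤16, 1·5+5·0=5≤9, objective 10.
(a,b)=(4,0): 3·4+5·0=12≤16, 1·4+5·0=4≤9, objective 8.
Maximum is 10 at (a,b)=(5,0).

10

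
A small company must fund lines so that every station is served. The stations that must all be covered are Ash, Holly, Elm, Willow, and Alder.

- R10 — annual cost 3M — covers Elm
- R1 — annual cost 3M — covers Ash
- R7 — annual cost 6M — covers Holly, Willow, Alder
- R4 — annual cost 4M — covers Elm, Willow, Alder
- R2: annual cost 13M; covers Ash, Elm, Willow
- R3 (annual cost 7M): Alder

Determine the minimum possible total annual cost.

12

The greedy cost-per-new-station heuristic would pick R4, R1, and R7 for 13, but a cheaper cover exists.
Choose R10, R1, and R7: together they cover Ash, Holly, Elm, Willow, Alder — every station.
Total annual cost: 3 + 3 + 6 = 12.
No cover costs less than 12.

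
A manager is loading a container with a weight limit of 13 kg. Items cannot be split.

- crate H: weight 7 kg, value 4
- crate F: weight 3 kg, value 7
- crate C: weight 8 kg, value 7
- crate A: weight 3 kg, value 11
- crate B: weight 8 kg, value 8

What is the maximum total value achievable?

22

This is an integer program with binary decision variables.
Allowing fractional choices, the relaxed optimum would be about 25.0, but items are indivisible.
crate A + crate B: weight 3 + 8 = 11 ≤ 13, value 11 + 8 = 19.
crate H + crate F + crate A: weight 7 + 3 + 3 = 13 ≤ 13, value 4 + 7 + 11 = 22.
Best is crate H, crate F, and crate A with total value 22.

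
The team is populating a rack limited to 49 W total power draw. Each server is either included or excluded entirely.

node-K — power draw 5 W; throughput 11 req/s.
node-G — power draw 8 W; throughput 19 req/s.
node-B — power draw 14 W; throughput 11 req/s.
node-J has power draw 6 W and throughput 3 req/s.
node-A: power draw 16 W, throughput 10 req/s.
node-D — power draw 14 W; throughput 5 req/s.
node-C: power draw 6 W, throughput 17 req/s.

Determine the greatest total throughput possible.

Take node-K, node-G, node-B, node-A, and node-C: power draw 5 + 8 + 14 + 16 + 6 = 49 ≤ 49, throughput 11 + 19 + 11 + 10 + 17 = 68.
No other feasible combination does better.

68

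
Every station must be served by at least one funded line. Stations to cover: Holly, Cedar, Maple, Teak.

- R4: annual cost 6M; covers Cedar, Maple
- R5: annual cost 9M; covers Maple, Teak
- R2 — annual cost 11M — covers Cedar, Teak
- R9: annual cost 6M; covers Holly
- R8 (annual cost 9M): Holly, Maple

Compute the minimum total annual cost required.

20

This is a weighted set-cover instance.
Choose R2 and R8: together they cover Holly, Cedar, Maple, Teak — every station.
Total annual cost: 11 + 9 = 20.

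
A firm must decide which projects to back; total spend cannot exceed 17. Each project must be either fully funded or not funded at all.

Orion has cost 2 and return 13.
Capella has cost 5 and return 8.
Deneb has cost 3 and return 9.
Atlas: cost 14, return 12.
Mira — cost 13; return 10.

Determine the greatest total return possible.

Allowing fractional choices, the relaxed optimum would be about 36.0, but projects are indivisible.
Orion + Capella + Deneb: cost 2 + 5 + 3 = 10 ≤ 17, return 13 + 8 + 9 = 30.
Orion + Mira: cost 2 + 13 = 15 ≤ 17, return 13 + 10 = 23.
Orion + Atlas: cost 2 + 14 = 16 ≤ 17, return 13 + 12 = 25.
Best is Orion, Capella, and Deneb with total return 30.

30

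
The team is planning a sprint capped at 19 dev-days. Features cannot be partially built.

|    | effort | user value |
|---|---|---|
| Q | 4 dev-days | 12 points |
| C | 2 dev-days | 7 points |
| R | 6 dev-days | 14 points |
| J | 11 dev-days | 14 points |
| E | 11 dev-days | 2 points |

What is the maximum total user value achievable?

35

Allowing fractional choices, the relaxed optimum would be about 41.9, but features are indivisible.
C + R + J: effort 2 + 6 + 11 = 19 ≤ 19, user value 7 + 14 + 14 = 35.
Q + C + J: effort 4 + 2 + 11 = 17 ≤ 19, user value 12 + 7 + 14 = 33.
Q + C + R: effort 4 + 2 + 6 = 12 ≤ 19, user value 12 + 7 + 14 = 33.
Best is C, R, and J with total user value 35.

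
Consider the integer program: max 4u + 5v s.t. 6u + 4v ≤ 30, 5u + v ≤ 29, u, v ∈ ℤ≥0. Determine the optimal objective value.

(u,v)=(0,7): 6·0+4·7=28≤30, 5·0+1·7=7≤29, objective 35.
(u,v)=(1,6): 6·1+4·6=30≤30, 5·1+1·6=11≤29, objective 34.
Maximum is 35 at (u,v)=(0,7).

35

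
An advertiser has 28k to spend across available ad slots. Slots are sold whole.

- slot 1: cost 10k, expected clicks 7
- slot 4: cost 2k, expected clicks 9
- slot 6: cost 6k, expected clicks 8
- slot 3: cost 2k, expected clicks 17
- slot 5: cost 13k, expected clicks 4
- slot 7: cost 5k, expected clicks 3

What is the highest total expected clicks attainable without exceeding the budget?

Allowing fractional choices, the relaxed optimum would be about 44.9, but ad slots are indivisible.
slot 1 + slot 4 + slot 6 + slot 3: cost 10 + 2 + 6 + 2 = 20 ≤ 28, expected clicks 7 + 9 + 8 + 17 = 41.
slot 1 + slot 4 + slot 6 + slot 3 + slot 7: cost 10 + 2 + 6 + 2 + 5 = 25 ≤ 28, expected clicks 7 + 9 + 8 + 17 + 3 = 44.
slot 4 + slot 6 + slot 3 + slot 5 + slot 7: cost 2 + 6 + 2 + 13 + 5 = 28 ≤ 28, expected clicks 9 + 8 + 17 + 4 + 3 = 41.
Best is slot 1, slot 4, slot 6, slot 3, and slot 7 with total expected clicks 44.

44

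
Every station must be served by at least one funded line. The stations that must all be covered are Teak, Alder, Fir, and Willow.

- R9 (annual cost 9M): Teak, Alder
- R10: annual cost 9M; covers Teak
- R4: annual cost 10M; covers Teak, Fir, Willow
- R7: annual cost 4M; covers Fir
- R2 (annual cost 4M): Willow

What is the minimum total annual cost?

17

This is an integer covering problem.
The greedy cost-per-new-station heuristic would pick R4 and R9 for 19, but a cheaper cover exists.
Choose R9, R7, and R2: together they cover Teak, Alder, Fir, Willow — every station.
Total annual cost: 9 + 4 + 4 = 17.
No cover costs less than 17.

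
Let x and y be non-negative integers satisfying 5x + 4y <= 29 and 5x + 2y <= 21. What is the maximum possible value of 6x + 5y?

Relaxing integrality, the LP optimum is 36.25 at (x,y) = (0, 7.25), which is not an integer point.
(x,y)=(1,6): 5·1+4·6=29≤29, 5·1+2·6=17≤21, objective 36.
(x,y)=(0,7): 5·0+4·7=28≤29, 5·0+2·7=14≤21, objective 35.
(x,y)=(1,5): 5·1+4·5=25≤29, 5·1+2·5=15≤21, objective 31.
No feasible integer point exceeds 36.

36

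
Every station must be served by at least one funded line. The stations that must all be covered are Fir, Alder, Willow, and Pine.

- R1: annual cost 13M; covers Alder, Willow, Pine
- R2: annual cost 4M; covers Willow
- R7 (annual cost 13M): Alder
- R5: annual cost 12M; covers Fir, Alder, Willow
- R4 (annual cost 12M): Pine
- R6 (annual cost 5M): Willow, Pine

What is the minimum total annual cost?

Choose R5 and R6: together they cover Fir, Alder, Willow, Pine — every station.
Total annual cost: 12 + 5 = 17.
No cover costs less than 17.

17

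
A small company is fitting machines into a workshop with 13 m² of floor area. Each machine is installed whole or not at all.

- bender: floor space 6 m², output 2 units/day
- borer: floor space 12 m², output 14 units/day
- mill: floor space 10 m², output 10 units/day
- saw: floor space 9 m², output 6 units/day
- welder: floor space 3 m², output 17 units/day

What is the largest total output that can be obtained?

27

Allowing fractional choices, the relaxed optimum would be about 28.7, but machines are indivisible.
bender + welder: floor space 6 + 3 = 9 ≤ 13, output 2 + 17 = 19.
mill + welder: floor space 10 + 3 = 13 ≤ 13, output 10 + 17 = 27.
saw + welder: floor space 9 + 3 = 12 ≤ 13, output 6 + 17 = 23.
Best is mill and welder with total output 27.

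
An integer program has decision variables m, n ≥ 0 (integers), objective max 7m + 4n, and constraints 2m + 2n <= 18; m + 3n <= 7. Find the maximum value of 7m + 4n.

(m,n)=(7,0): 2·7+2·0=14≤18, 1·7+3·0=7≤7, objective 49.
(m,n)=(6,0): 2·6+2·0=12≤18, 1·6+3·0=6≤7, objective 42.
Maximum is 49 at (m,n)=(7,0).

49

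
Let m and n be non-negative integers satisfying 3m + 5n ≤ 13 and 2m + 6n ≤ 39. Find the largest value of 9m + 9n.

36

Relaxing integrality, the LP optimum is 39.00 at (m,n) = (4.33, 0), which is not an integer point.
(m,n)=(4,0): 3·4+5·0=12≤13, 2·4+6·0=8≤39, objective 36.
(m,n)=(3,0): 3·3+5·0=9≤13, 2·3+6·0=6≤39, objective 27.
No feasible integer point exceeds 36.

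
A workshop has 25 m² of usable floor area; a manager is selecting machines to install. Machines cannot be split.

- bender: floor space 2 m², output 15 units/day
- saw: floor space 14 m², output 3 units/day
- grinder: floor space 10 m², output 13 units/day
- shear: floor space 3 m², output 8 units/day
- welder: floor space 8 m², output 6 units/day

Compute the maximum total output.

Allowing fractional choices, the relaxed optimum would be about 42.4, but machines are indivisible.
bender + grinder + shear: floor space 2 + 10 + 3 = 15 ≤ 25, output 15 + 13 + 8 = 36.
bender + grinder + shear + welder: floor space 2 + 10 + 3 + 8 = 23 ≤ 25, output 15 + 13 + 8 + 6 = 42.
bender + grinder + welder: floor space 2 + 10 + 8 = 20 ≤ 25, output 15 + 13 + 6 = 34.
Best is bender, grinder, shear, and welder with total output 42.

42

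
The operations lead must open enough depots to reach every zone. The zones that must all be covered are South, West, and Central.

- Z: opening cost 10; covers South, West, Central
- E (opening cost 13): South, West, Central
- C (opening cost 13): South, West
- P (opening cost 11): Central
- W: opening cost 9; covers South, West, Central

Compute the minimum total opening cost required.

9

This is an integer covering problem.
W alone covers South, West, Central — every zone.
Total opening cost: 9.
No cover costs less than 9.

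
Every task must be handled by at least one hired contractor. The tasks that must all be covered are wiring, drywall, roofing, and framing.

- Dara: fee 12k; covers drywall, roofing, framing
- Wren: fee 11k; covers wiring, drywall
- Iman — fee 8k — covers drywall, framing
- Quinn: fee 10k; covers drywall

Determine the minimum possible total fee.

23

Choose Dara and Wren: together they cover wiring, drywall, roofing, framing — every task.
Total fee: 12 + 11 = 23.
No cover costs less than 23.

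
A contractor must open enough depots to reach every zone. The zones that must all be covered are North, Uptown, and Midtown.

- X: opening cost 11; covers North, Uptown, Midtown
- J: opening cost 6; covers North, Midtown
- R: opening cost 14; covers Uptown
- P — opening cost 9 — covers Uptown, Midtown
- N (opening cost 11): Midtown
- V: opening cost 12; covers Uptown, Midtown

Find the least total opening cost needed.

The greedy cost-per-new-zone heuristic would pick J and P for 15, but a cheaper cover exists.
X alone covers North, Uptown, Midtown — every zone.
Total opening cost: 11.
No cover costs less than 11.

11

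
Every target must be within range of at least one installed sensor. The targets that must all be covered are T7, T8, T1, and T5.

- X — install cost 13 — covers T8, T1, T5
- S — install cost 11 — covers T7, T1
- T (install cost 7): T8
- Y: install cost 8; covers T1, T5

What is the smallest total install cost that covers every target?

24

The greedy cost-per-new-target heuristic would pick Y, T, and S for 26, but a cheaper cover exists.
Choose X and S: together they cover T7, T8, T1, T5 — every target.
Total install cost: 13 + 11 = 24.
No cover costs less than 24.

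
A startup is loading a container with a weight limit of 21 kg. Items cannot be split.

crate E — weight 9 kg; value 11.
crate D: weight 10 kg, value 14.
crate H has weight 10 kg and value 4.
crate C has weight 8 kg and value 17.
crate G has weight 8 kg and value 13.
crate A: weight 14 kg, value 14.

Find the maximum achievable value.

31

Take crate D and crate C: weight 10 + 8 = 18 ≤ 21, value 14 + 17 = 31.
No other feasible combination does better.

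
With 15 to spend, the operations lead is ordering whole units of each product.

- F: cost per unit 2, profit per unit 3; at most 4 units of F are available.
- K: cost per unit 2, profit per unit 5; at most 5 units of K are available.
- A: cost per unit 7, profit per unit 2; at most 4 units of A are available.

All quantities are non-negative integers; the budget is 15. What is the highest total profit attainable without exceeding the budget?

31

K has the best ratio (5/2); taking only K gives at most 5×5 = 25 (stopped by the supply cap of 5).
Mixing does better — 2×F and 5×K: cost 14 ≤ 15, profit 2·3 + 5·5 = 31.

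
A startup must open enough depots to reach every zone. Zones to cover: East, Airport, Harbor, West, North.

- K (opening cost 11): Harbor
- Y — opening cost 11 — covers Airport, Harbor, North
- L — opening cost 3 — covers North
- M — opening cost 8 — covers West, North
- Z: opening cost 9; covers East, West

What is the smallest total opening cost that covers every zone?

20

The greedy cost-per-new-zone heuristic would pick L, Z, and Y for 23, but a cheaper cover exists.
Choose Y and Z: together they cover East, Airport, Harbor, West, North — every zone.
Total opening cost: 11 + 9 = 20.
No cover costs less than 20.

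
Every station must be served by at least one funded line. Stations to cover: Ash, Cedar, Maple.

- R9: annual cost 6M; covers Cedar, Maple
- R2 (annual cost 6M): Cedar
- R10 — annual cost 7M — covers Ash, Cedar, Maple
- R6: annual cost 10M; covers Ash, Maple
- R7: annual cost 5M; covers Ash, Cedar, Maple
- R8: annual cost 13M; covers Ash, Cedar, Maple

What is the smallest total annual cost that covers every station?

R7 alone covers Ash, Cedar, Maple — every station.
Total annual cost: 5.
No cover costs less than 5.

5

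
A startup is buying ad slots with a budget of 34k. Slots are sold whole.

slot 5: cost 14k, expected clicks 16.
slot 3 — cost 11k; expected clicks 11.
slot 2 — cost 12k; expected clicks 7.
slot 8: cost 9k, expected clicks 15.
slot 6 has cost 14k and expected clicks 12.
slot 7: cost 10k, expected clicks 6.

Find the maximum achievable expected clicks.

42

slot 5 + slot 8 + slot 7: cost 14 + 9 + 10 = 33 ≤ 34, expected clicks 16 + 15 + 6 = 37.
slot 3 + slot 8 + slot 6: cost 11 + 9 + 14 = 34 ≤ 34, expected clicks 11 + 15 + 12 = 38.
slot 5 + slot 3 + slot 8: cost 14 + 11 + 9 = 34 ≤ 34, expected clicks 16 + 11 + 15 = 42.
Best is slot 5, slot 3, and slot 8 with total expected clicks 42.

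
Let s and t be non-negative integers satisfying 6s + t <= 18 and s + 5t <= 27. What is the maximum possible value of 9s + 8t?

58

The continuous relaxation peaks at (2.17, 4.97) with value 59.28; rounding to a feasible lattice point costs some objective.
(s,t)=(2,5): 6·2+1·5=17≤18, 1·2+5·5=27≤27, objective 58.
(s,t)=(2,4): 6·2+1·4=16≤18, 1·2+5·4=22≤27, objective 50.
(s,t)=(1,5): 6·1+1·5=11≤18, 1·1+5·5=26≤27, objective 49.
Maximum is 58 at (s,t)=(2,5).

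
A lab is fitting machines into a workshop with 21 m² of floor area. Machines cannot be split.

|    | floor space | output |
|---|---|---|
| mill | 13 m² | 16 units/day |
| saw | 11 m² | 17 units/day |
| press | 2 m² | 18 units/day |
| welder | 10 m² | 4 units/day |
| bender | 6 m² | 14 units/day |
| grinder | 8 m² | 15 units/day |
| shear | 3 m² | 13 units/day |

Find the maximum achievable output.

60

Allowing fractional choices, the relaxed optimum would be about 63.1, but machines are indivisible.
press + bender + grinder + shear: floor space 2 + 6 + 8 + 3 = 19 ≤ 21, output 18 + 14 + 15 + 13 = 60.
saw + press + grinder: floor space 11 + 2 + 8 = 21 ≤ 21, output 17 + 18 + 15 = 50.
Best is press, bender, grinder, and shear with total output 60.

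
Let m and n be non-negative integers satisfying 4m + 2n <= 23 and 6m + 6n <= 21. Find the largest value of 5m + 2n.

(m,n)=(3,0) is feasible, giving 15.
(m,n)=(2,1) is feasible, giving 12.
(m,n)=(2,0) is feasible, giving 10.
The best lattice point is (3,0), giving 15.

15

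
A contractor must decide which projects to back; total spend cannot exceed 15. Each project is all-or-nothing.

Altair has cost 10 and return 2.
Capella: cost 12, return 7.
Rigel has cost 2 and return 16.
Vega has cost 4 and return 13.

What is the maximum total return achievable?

29

This is an integer program with binary decision variables.
Allowing fractional choices, the relaxed optimum would be about 34.2, but projects are indivisible.
Rigel + Vega: cost 2 + 4 = 6 ≤ 15, return 16 + 13 = 29.
Capella + Rigel: cost 12 + 2 = 14 ≤ 15, return 7 + 16 = 23.
Best is Rigel and Vega with total return 29.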